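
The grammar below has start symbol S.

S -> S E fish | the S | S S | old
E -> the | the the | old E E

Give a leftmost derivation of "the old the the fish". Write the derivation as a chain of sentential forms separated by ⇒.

S ⇒ S E fish ⇒ the S E fish ⇒ the old E fish ⇒ the old the the fish

S ⇒ S E fish   [S -> S E fish]
S E fish ⇒ the S E fish   [S -> the S]
the S E fish ⇒ the old E fish   [S -> old]
the old E fish ⇒ the old the the fish   [E -> the the]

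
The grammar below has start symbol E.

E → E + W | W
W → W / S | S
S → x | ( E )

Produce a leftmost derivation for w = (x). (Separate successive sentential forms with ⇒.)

E ⇒ W   [E → W]
W ⇒ S   [W → S]
S ⇒ (E)   [S → ( E )]
(E) ⇒ (W)   [E → W]
(W) ⇒ (S)   [W → S]
(S) ⇒ (x)   [S → x]

E ⇒ W ⇒ S ⇒ (E) ⇒ (W) ⇒ (S) ⇒ (x)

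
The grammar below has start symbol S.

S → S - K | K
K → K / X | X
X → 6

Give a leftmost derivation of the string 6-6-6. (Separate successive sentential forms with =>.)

S => S-K => S-K-K => K-K-K => X-K-K => 6-K-K => 6-X-K => 6-6-K => 6-6-X => 6-6-6

S => S-K   [S → S - K]
S-K => S-K-K   [S → S - K]
S-K-K => K-K-K   [S → K]
K-K-K => X-K-K   [K → X]
X-K-K => 6-K-K   [X → 6]
6-K-K => 6-X-K   [K → X]
6-X-K => 6-6-K   [X → 6]
6-6-K => 6-6-X   [K → X]
6-6-X => 6-6-6   [X → 6]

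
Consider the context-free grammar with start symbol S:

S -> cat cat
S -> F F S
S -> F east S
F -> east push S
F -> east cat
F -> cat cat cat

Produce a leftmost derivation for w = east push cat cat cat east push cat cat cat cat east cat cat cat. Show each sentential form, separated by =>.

S => F F S => east push S F S => east push F F S F S => east push cat cat cat F S F S => east push cat cat cat east push S S F S => east push cat cat cat east push cat cat S F S => east push cat cat cat east push cat cat cat cat F S => east push cat cat cat east push cat cat cat cat east cat S => east push cat cat cat east push cat cat cat cat east cat cat cat

S => F F S   [S -> F F S]
F F S => east push S F S   [F -> east push S]
east push S F S => east push F F S F S   [S -> F F S]
east push F F S F S => east push cat cat cat F S F S   [F -> cat cat cat]
east push cat cat cat F S F S => east push cat cat cat east push S S F S   [F -> east push S]
east push cat cat cat east push S S F S => east push cat cat cat east push cat cat S F S   [S -> cat cat]
east push cat cat cat east push cat cat S F S => east push cat cat cat east push cat cat cat cat F S   [S -> cat cat]
east push cat cat cat east push cat cat cat cat F S => east push cat cat cat east push cat cat cat cat east cat S   [F -> east cat]
east push cat cat cat east push cat cat cat cat east cat S => east push cat cat cat east push cat cat cat cat east cat cat cat   [S -> cat cat]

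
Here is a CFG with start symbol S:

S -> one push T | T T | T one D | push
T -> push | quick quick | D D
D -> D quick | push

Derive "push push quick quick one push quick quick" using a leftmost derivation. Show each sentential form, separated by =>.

S => T one D   [S -> T one D]
T one D => D D one D   [T -> D D]
D D one D => push D one D   [D -> push]
push D one D => push D quick one D   [D -> D quick]
push D quick one D => push D quick quick one D   [D -> D quick]
push D quick quick one D => push push quick quick one D   [D -> push]
push push quick quick one D => push push quick quick one D quick   [D -> D quick]
push push quick quick one D quick => push push quick quick one D quick quick   [D -> D quick]
push push quick quick one D quick quick => push push quick quick one push quick quick   [D -> push]

S => T one D => D D one D => push D one D => push D quick one D => push D quick quick one D => push push quick quick one D => push push quick quick one D quick => push push quick quick one D quick quick => push push quick quick one push quick quick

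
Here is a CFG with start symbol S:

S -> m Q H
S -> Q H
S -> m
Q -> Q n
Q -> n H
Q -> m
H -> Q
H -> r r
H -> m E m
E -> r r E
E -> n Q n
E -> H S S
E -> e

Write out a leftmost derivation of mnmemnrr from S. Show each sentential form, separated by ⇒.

S⇒mQH⇒mQnH⇒mnHnH⇒mnmEmnH⇒mnmemnH⇒mnmemnrr

S ⇒ mQH   [S -> m Q H]
mQH ⇒ mQnH   [Q -> Q n]
mQnH ⇒ mnHnH   [Q -> n H]
mnHnH ⇒ mnmEmnH   [H -> m E m]
mnmEmnH ⇒ mnmemnH   [E -> e]
mnmemnH ⇒ mnmemnrr   [H -> r r]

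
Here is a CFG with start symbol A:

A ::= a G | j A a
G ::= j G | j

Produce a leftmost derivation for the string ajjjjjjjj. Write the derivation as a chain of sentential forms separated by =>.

A => aG   [A ::= a G]
aG => ajG   [G ::= j G]
ajG => ajjG   [G ::= j G]
ajjG => ajjjG   [G ::= j G]
ajjjG => ajjjjG   [G ::= j G]
ajjjjG => ajjjjjG   [G ::= j G]
ajjjjjG => ajjjjjjG   [G ::= j G]
ajjjjjjG => ajjjjjjjG   [G ::= j G]
ajjjjjjjG => ajjjjjjjj   [G ::= j]

A=>aG=>ajG=>ajjG=>ajjjG=>ajjjjG=>ajjjjjG=>ajjjjjjG=>ajjjjjjjG=>ajjjjjjjj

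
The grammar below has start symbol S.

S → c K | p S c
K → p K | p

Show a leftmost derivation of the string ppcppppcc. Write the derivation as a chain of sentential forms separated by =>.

S => pSc   [S → p S c]
pSc => ppScc   [S → p S c]
ppScc => ppcKcc   [S → c K]
ppcKcc => ppcpKcc   [K → p K]
ppcpKcc => ppcppKcc   [K → p K]
ppcppKcc => ppcpppKcc   [K → p K]
ppcpppKcc => ppcppppcc   [K → p]

S => pSc => ppScc => ppcKcc => ppcpKcc => ppcppKcc => ppcpppKcc => ppcppppcc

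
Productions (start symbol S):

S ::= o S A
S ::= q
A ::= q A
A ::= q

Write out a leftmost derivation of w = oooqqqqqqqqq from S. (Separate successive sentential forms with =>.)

S => oSA   [S ::= o S A]
oSA => ooSAA   [S ::= o S A]
ooSAA => oooSAAA   [S ::= o S A]
oooSAAA => oooqAAA   [S ::= q]
oooqAAA => oooqqAA   [A ::= q]
oooqqAA => oooqqqAA   [A ::= q A]
oooqqqAA => oooqqqqAA   [A ::= q A]
oooqqqqAA => oooqqqqqAA   [A ::= q A]
oooqqqqqAA => oooqqqqqqAA   [A ::= q A]
oooqqqqqqAA => oooqqqqqqqAA   [A ::= q A]
oooqqqqqqqAA => oooqqqqqqqqA   [A ::= q]
oooqqqqqqqqA => oooqqqqqqqqq   [A ::= q]

S=>oSA=>ooSAA=>oooSAAA=>oooqAAA=>oooqqAA=>oooqqqAA=>oooqqqqAA=>oooqqqqqAA=>oooqqqqqqAA=>oooqqqqqqqAA=>oooqqqqqqqqA=>oooqqqqqqqqq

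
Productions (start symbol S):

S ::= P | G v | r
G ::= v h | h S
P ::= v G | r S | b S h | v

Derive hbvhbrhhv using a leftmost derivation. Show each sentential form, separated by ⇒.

S ⇒ Gv   [S ::= G v]
Gv ⇒ hSv   [G ::= h S]
hSv ⇒ hPv   [S ::= P]
hPv ⇒ hbShv   [P ::= b S h]
hbShv ⇒ hbPhv   [S ::= P]
hbPhv ⇒ hbvGhv   [P ::= v G]
hbvGhv ⇒ hbvhShv   [G ::= h S]
hbvhShv ⇒ hbvhPhv   [S ::= P]
hbvhPhv ⇒ hbvhbShhv   [P ::= b S h]
hbvhbShhv ⇒ hbvhbrhhv   [S ::= r]

S⇒Gv⇒hSv⇒hPv⇒hbShv⇒hbPhv⇒hbvGhv⇒hbvhShv⇒hbvhPhv⇒hbvhbShhv⇒hbvhbrhhv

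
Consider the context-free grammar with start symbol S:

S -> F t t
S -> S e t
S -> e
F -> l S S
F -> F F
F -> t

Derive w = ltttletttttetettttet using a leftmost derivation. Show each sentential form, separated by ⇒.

S ⇒ Set   [S -> S e t]
Set ⇒ Fttet   [S -> F t t]
Fttet ⇒ FFttet   [F -> F F]
FFttet ⇒ lSSFttet   [F -> l S S]
lSSFttet ⇒ lFttSFttet   [S -> F t t]
lFttSFttet ⇒ ltttSFttet   [F -> t]
ltttSFttet ⇒ ltttSetFttet   [S -> S e t]
ltttSetFttet ⇒ ltttSetetFttet   [S -> S e t]
ltttSetetFttet ⇒ ltttFttetetFttet   [S -> F t t]
ltttFttetetFttet ⇒ ltttlSSttetetFttet   [F -> l S S]
ltttlSSttetetFttet ⇒ ltttleSttetetFttet   [S -> e]
ltttleSttetetFttet ⇒ ltttleFttttetetFttet   [S -> F t t]
ltttleFttttetetFttet ⇒ ltttletttttetetFttet   [F -> t]
ltttletttttetetFttet ⇒ ltttletttttetettttet   [F -> t]

S ⇒ Set ⇒ Fttet ⇒ FFttet ⇒ lSSFttet ⇒ lFttSFttet ⇒ ltttSFttet ⇒ ltttSetFttet ⇒ ltttSetetFttet ⇒ ltttFttetetFttet ⇒ ltttlSSttetetFttet ⇒ ltttleSttetetFttet ⇒ ltttleFttttetetFttet ⇒ ltttletttttetetFttet ⇒ ltttletttttetettttet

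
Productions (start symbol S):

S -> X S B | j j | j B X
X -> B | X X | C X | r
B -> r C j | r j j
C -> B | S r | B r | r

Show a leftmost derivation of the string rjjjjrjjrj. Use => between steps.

S=>XSB=>BSB=>rjjSB=>rjjjjB=>rjjjjrCj=>rjjjjrSrj=>rjjjjrjjrj

S => XSB   [S -> X S B]
XSB => BSB   [X -> B]
BSB => rjjSB   [B -> r j j]
rjjSB => rjjjjB   [S -> j j]
rjjjjB => rjjjjrCj   [B -> r C j]
rjjjjrCj => rjjjjrSrj   [C -> S r]
rjjjjrSrj => rjjjjrjjrj   [S -> j j]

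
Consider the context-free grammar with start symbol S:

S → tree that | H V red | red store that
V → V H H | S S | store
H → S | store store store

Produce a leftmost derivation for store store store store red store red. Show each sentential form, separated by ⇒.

S ⇒ H V red ⇒ S V red ⇒ H V red V red ⇒ store store store V red V red ⇒ store store store store red V red ⇒ store store store store red store red

S ⇒ H V red   [S → H V red]
H V red ⇒ S V red   [H → S]
S V red ⇒ H V red V red   [S → H V red]
H V red V red ⇒ store store store V red V red   [H → store store store]
store store store V red V red ⇒ store store store store red V red   [V → store]
store store store store red V red ⇒ store store store store red store red   [V → store]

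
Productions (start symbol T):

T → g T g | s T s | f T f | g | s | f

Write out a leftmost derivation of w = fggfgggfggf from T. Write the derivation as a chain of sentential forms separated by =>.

T=>fTf=>fgTgf=>fggTggf=>fggfTfggf=>fggfgTgfggf=>fggfgggfggf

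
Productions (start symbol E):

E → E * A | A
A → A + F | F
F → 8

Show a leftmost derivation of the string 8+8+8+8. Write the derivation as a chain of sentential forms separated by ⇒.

E ⇒ A ⇒ A+F ⇒ A+F+F ⇒ A+F+F+F ⇒ F+F+F+F ⇒ 8+F+F+F ⇒ 8+8+F+F ⇒ 8+8+8+F ⇒ 8+8+8+8

E ⇒ A   [E → A]
A ⇒ A+F   [A → A + F]
A+F ⇒ A+F+F   [A → A + F]
A+F+F ⇒ A+F+F+F   [A → A + F]
A+F+F+F ⇒ F+F+F+F   [A → F]
F+F+F+F ⇒ 8+F+F+F   [F → 8]
8+F+F+F ⇒ 8+8+F+F   [F → 8]
8+8+F+F ⇒ 8+8+8+F   [F → 8]
8+8+8+F ⇒ 8+8+8+8   [F → 8]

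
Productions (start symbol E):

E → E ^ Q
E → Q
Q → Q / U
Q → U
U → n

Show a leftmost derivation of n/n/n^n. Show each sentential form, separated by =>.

E => E^Q   [E → E ^ Q]
E^Q => Q^Q   [E → Q]
Q^Q => Q/U^Q   [Q → Q / U]
Q/U^Q => Q/U/U^Q   [Q → Q / U]
Q/U/U^Q => U/U/U^Q   [Q → U]
U/U/U^Q => n/U/U^Q   [U → n]
n/U/U^Q => n/n/U^Q   [U → n]
n/n/U^Q => n/n/n^Q   [U → n]
n/n/n^Q => n/n/n^U   [Q → U]
n/n/n^U => n/n/n^n   [U → n]

E=>E^Q=>Q^Q=>Q/U^Q=>Q/U/U^Q=>U/U/U^Q=>n/U/U^Q=>n/n/U^Q=>n/n/n^Q=>n/n/n^U=>n/n/n^n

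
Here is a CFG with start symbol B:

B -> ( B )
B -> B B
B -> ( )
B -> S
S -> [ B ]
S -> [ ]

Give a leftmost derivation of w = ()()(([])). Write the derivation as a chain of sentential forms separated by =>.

B => BB => BBB => ()BB => ()()B => ()()(B) => ()()((B)) => ()()((S)) => ()()(([]))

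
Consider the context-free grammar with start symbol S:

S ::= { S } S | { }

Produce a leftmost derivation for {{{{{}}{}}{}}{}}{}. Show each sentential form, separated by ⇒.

S ⇒ {S}S ⇒ {{S}S}S ⇒ {{{S}S}S}S ⇒ {{{{S}S}S}S}S ⇒ {{{{{}}S}S}S}S ⇒ {{{{{}}{}}S}S}S ⇒ {{{{{}}{}}{}}S}S ⇒ {{{{{}}{}}{}}{}}S ⇒ {{{{{}}{}}{}}{}}{}

S ⇒ {S}S   [S ::= { S } S]
{S}S ⇒ {{S}S}S   [S ::= { S } S]
{{S}S}S ⇒ {{{S}S}S}S   [S ::= { S } S]
{{{S}S}S}S ⇒ {{{{S}S}S}S}S   [S ::= { S } S]
{{{{S}S}S}S}S ⇒ {{{{{}}S}S}S}S   [S ::= { }]
{{{{{}}S}S}S}S ⇒ {{{{{}}{}}S}S}S   [S ::= { }]
{{{{{}}{}}S}S}S ⇒ {{{{{}}{}}{}}S}S   [S ::= { }]
{{{{{}}{}}{}}S}S ⇒ {{{{{}}{}}{}}{}}S   [S ::= { }]
{{{{{}}{}}{}}{}}S ⇒ {{{{{}}{}}{}}{}}{}   [S ::= { }]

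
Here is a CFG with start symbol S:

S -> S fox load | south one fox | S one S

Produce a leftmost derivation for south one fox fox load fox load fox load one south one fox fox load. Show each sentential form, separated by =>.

S => S fox load   [S -> S fox load]
S fox load => S one S fox load   [S -> S one S]
S one S fox load => S fox load one S fox load   [S -> S fox load]
S fox load one S fox load => S fox load fox load one S fox load   [S -> S fox load]
S fox load fox load one S fox load => S fox load fox load fox load one S fox load   [S -> S fox load]
S fox load fox load fox load one S fox load => south one fox fox load fox load fox load one S fox load   [S -> south one fox]
south one fox fox load fox load fox load one S fox load => south one fox fox load fox load fox load one south one fox fox load   [S -> south one fox]

S => S fox load => S one S fox load => S fox load one S fox load => S fox load fox load one S fox load => S fox load fox load fox load one S fox load => south one fox fox load fox load fox load one S fox load => south one fox fox load fox load fox load one south one fox fox load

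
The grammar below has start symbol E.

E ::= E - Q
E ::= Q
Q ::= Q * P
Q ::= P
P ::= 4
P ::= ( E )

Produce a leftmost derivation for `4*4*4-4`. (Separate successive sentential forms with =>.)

E => E-Q => Q-Q => Q*P-Q => Q*P*P-Q => P*P*P-Q => 4*P*P-Q => 4*4*P-Q => 4*4*4-Q => 4*4*4-P => 4*4*4-4

E => E-Q   [E ::= E - Q]
E-Q => Q-Q   [E ::= Q]
Q-Q => Q*P-Q   [Q ::= Q * P]
Q*P-Q => Q*P*P-Q   [Q ::= Q * P]
Q*P*P-Q => P*P*P-Q   [Q ::= P]
P*P*P-Q => 4*P*P-Q   [P ::= 4]
4*P*P-Q => 4*4*P-Q   [P ::= 4]
4*4*P-Q => 4*4*4-Q   [P ::= 4]
4*4*4-Q => 4*4*4-P   [Q ::= P]
4*4*4-P => 4*4*4-4   [P ::= 4]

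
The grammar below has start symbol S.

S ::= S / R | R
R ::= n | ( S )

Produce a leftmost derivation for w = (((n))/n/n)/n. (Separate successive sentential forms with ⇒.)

S ⇒ S/R   [S ::= S / R]
S/R ⇒ R/R   [S ::= R]
R/R ⇒ (S)/R   [R ::= ( S )]
(S)/R ⇒ (S/R)/R   [S ::= S / R]
(S/R)/R ⇒ (S/R/R)/R   [S ::= S / R]
(S/R/R)/R ⇒ (R/R/R)/R   [S ::= R]
(R/R/R)/R ⇒ ((S)/R/R)/R   [R ::= ( S )]
((S)/R/R)/R ⇒ ((R)/R/R)/R   [S ::= R]
((R)/R/R)/R ⇒ (((S))/R/R)/R   [R ::= ( S )]
(((S))/R/R)/R ⇒ (((R))/R/R)/R   [S ::= R]
(((R))/R/R)/R ⇒ (((n))/R/R)/R   [R ::= n]
(((n))/R/R)/R ⇒ (((n))/n/R)/R   [R ::= n]
(((n))/n/R)/R ⇒ (((n))/n/n)/R   [R ::= n]
(((n))/n/n)/R ⇒ (((n))/n/n)/n   [R ::= n]

S ⇒ S/R ⇒ R/R ⇒ (S)/R ⇒ (S/R)/R ⇒ (S/R/R)/R ⇒ (R/R/R)/R ⇒ ((S)/R/R)/R ⇒ ((R)/R/R)/R ⇒ (((S))/R/R)/R ⇒ (((R))/R/R)/R ⇒ (((n))/R/R)/R ⇒ (((n))/n/R)/R ⇒ (((n))/n/n)/R ⇒ (((n))/n/n)/n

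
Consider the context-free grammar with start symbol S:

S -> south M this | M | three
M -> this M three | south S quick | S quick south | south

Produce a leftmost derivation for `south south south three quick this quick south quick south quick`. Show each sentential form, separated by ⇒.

S ⇒ M   [S -> M]
M ⇒ south S quick   [M -> south S quick]
south S quick ⇒ south M quick   [S -> M]
south M quick ⇒ south S quick south quick   [M -> S quick south]
south S quick south quick ⇒ south M quick south quick   [S -> M]
south M quick south quick ⇒ south S quick south quick south quick   [M -> S quick south]
south S quick south quick south quick ⇒ south south M this quick south quick south quick   [S -> south M this]
south south M this quick south quick south quick ⇒ south south south S quick this quick south quick south quick   [M -> south S quick]
south south south S quick this quick south quick south quick ⇒ south south south three quick this quick south quick south quick   [S -> three]

S ⇒ M ⇒ south S quick ⇒ south M quick ⇒ south S quick south quick ⇒ south M quick south quick ⇒ south S quick south quick south quick ⇒ south south M this quick south quick south quick ⇒ south south south S quick this quick south quick south quick ⇒ south south south three quick this quick south quick south quick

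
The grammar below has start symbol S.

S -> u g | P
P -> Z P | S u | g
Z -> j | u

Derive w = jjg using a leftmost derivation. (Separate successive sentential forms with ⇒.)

S ⇒ P   [S -> P]
P ⇒ ZP   [P -> Z P]
ZP ⇒ jP   [Z -> j]
jP ⇒ jZP   [P -> Z P]
jZP ⇒ jjP   [Z -> j]
jjP ⇒ jjg   [P -> g]

S ⇒ P ⇒ ZP ⇒ jP ⇒ jZP ⇒ jjP ⇒ jjg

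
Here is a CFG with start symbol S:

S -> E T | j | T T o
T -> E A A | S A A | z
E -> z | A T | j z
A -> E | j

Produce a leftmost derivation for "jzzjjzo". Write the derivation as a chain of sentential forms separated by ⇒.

S ⇒ TTo ⇒ SAATo ⇒ ETAATo ⇒ ATTAATo ⇒ jTTAATo ⇒ jzTAATo ⇒ jzzAATo ⇒ jzzjATo ⇒ jzzjjTo ⇒ jzzjjzo

S ⇒ TTo   [S -> T T o]
TTo ⇒ SAATo   [T -> S A A]
SAATo ⇒ ETAATo   [S -> E T]
ETAATo ⇒ ATTAATo   [E -> A T]
ATTAATo ⇒ jTTAATo   [A -> j]
jTTAATo ⇒ jzTAATo   [T -> z]
jzTAATo ⇒ jzzAATo   [T -> z]
jzzAATo ⇒ jzzjATo   [A -> j]
jzzjATo ⇒ jzzjjTo   [A -> j]
jzzjjTo ⇒ jzzjjzo   [T -> z]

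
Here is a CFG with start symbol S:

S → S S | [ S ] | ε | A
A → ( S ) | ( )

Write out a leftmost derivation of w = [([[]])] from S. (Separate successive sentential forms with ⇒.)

S⇒[S]⇒[A]⇒[(S)]⇒[([S])]⇒[([SS])]⇒[([SSS])]⇒[([[S]SS])]⇒[([[]SS])]⇒[([[]S])]⇒[([[]])]

S ⇒ [S]   [S → [ S ]]
[S] ⇒ [A]   [S → A]
[A] ⇒ [(S)]   [A → ( S )]
[(S)] ⇒ [([S])]   [S → [ S ]]
[([S])] ⇒ [([SS])]   [S → S S]
[([SS])] ⇒ [([SSS])]   [S → S S]
[([SSS])] ⇒ [([[S]SS])]   [S → [ S ]]
[([[S]SS])] ⇒ [([[]SS])]   [S → ε]
[([[]SS])] ⇒ [([[]S])]   [S → ε]
[([[]S])] ⇒ [([[]])]   [S → ε]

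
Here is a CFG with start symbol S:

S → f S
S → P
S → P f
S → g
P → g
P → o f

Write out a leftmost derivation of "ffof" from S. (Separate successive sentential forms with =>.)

S=>fS=>ffS=>ffP=>ffof

S => fS   [S → f S]
fS => ffS   [S → f S]
ffS => ffP   [S → P]
ffP => ffof   [P → o f]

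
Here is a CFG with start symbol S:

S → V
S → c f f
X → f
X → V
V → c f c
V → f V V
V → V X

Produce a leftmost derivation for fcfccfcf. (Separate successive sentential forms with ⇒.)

S⇒V⇒VX⇒fVVX⇒fcfcVX⇒fcfccfcX⇒fcfccfcf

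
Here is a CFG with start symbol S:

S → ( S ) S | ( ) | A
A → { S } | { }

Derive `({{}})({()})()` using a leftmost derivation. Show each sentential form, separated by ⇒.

S⇒(S)S⇒(A)S⇒({S})S⇒({A})S⇒({{}})S⇒({{}})(S)S⇒({{}})(A)S⇒({{}})({S})S⇒({{}})({()})S⇒({{}})({()})()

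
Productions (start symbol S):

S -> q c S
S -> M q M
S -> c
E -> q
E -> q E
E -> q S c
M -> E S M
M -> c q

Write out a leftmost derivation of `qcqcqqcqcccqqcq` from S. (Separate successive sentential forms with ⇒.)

S ⇒ qcS ⇒ qcMqM ⇒ qcESMqM ⇒ qcqScSMqM ⇒ qcqMqMcSMqM ⇒ qcqcqqMcSMqM ⇒ qcqcqqcqcSMqM ⇒ qcqcqqcqccMqM ⇒ qcqcqqcqcccqqM ⇒ qcqcqqcqcccqqcq

S ⇒ qcS   [S -> q c S]
qcS ⇒ qcMqM   [S -> M q M]
qcMqM ⇒ qcESMqM   [M -> E S M]
qcESMqM ⇒ qcqScSMqM   [E -> q S c]
qcqScSMqM ⇒ qcqMqMcSMqM   [S -> M q M]
qcqMqMcSMqM ⇒ qcqcqqMcSMqM   [M -> c q]
qcqcqqMcSMqM ⇒ qcqcqqcqcSMqM   [M -> c q]
qcqcqqcqcSMqM ⇒ qcqcqqcqccMqM   [S -> c]
qcqcqqcqccMqM ⇒ qcqcqqcqcccqqM   [M -> c q]
qcqcqqcqcccqqM ⇒ qcqcqqcqcccqqcq   [M -> c q]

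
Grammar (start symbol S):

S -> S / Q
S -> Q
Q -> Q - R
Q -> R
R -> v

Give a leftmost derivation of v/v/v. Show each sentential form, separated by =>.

S=>S/Q=>S/Q/Q=>Q/Q/Q=>R/Q/Q=>v/Q/Q=>v/R/Q=>v/v/Q=>v/v/R=>v/v/v

S => S/Q   [S -> S / Q]
S/Q => S/Q/Q   [S -> S / Q]
S/Q/Q => Q/Q/Q   [S -> Q]
Q/Q/Q => R/Q/Q   [Q -> R]
R/Q/Q => v/Q/Q   [R -> v]
v/Q/Q => v/R/Q   [Q -> R]
v/R/Q => v/v/Q   [R -> v]
v/v/Q => v/v/R   [Q -> R]
v/v/R => v/v/v   [R -> v]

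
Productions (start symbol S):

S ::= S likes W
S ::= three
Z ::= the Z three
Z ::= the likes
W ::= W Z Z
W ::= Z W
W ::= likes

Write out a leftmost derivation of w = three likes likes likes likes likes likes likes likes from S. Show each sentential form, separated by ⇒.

S ⇒ S likes W   [S ::= S likes W]
S likes W ⇒ S likes W likes W   [S ::= S likes W]
S likes W likes W ⇒ S likes W likes W likes W   [S ::= S likes W]
S likes W likes W likes W ⇒ S likes W likes W likes W likes W   [S ::= S likes W]
S likes W likes W likes W likes W ⇒ three likes W likes W likes W likes W   [S ::= three]
three likes W likes W likes W likes W ⇒ three likes likes likes W likes W likes W   [W ::= likes]
three likes likes likes W likes W likes W ⇒ three likes likes likes likes likes W likes W   [W ::= likes]
three likes likes likes likes likes W likes W ⇒ three likes likes likes likes likes likes likes W   [W ::= likes]
three likes likes likes likes likes likes likes W ⇒ three likes likes likes likes likes likes likes likes   [W ::= likes]

S ⇒ S likes W ⇒ S likes W likes W ⇒ S likes W likes W likes W ⇒ S likes W likes W likes W likes W ⇒ three likes W likes W likes W likes W ⇒ three likes likes likes W likes W likes W ⇒ three likes likes likes likes likes W likes W ⇒ three likes likes likes likes likes likes likes W ⇒ three likes likes likes likes likes likes likes likes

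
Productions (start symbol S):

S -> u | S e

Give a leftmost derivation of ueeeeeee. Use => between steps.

S => Se => See => Seee => Seeee => Seeeee => Seeeeee => Seeeeeee => ueeeeeee

S => Se   [S -> S e]
Se => See   [S -> S e]
See => Seee   [S -> S e]
Seee => Seeee   [S -> S e]
Seeee => Seeeee   [S -> S e]
Seeeee => Seeeeee   [S -> S e]
Seeeeee => Seeeeeee   [S -> S e]
Seeeeeee => ueeeeeee   [S -> u]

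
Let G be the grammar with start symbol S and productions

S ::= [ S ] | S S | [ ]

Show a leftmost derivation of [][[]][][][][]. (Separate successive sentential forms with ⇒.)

S ⇒ SS ⇒ []S ⇒ []SS ⇒ [][S]S ⇒ [][[]]S ⇒ [][[]]SS ⇒ [][[]]SSS ⇒ [][[]]SSSS ⇒ [][[]][]SSS ⇒ [][[]][][]SS ⇒ [][[]][][][]S ⇒ [][[]][][][][]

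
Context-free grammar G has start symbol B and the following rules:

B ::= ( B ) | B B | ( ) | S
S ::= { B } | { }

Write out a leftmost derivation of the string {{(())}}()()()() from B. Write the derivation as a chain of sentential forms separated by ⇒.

B ⇒ BB   [B ::= B B]
BB ⇒ BBB   [B ::= B B]
BBB ⇒ BBBB   [B ::= B B]
BBBB ⇒ BBBBB   [B ::= B B]
BBBBB ⇒ SBBBB   [B ::= S]
SBBBB ⇒ {B}BBBB   [S ::= { B }]
{B}BBBB ⇒ {S}BBBB   [B ::= S]
{S}BBBB ⇒ {{B}}BBBB   [S ::= { B }]
{{B}}BBBB ⇒ {{(B)}}BBBB   [B ::= ( B )]
{{(B)}}BBBB ⇒ {{(())}}BBBB   [B ::= ( )]
{{(())}}BBBB ⇒ {{(())}}()BBB   [B ::= ( )]
{{(())}}()BBB ⇒ {{(())}}()()BB   [B ::= ( )]
{{(())}}()()BB ⇒ {{(())}}()()()B   [B ::= ( )]
{{(())}}()()()B ⇒ {{(())}}()()()()   [B ::= ( )]

B ⇒ BB ⇒ BBB ⇒ BBBB ⇒ BBBBB ⇒ SBBBB ⇒ {B}BBBB ⇒ {S}BBBB ⇒ {{B}}BBBB ⇒ {{(B)}}BBBB ⇒ {{(())}}BBBB ⇒ {{(())}}()BBB ⇒ {{(())}}()()BB ⇒ {{(())}}()()()B ⇒ {{(())}}()()()()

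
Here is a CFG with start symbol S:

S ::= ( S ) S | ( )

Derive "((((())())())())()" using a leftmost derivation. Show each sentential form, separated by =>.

S => (S)S => ((S)S)S => (((S)S)S)S => ((((S)S)S)S)S => ((((())S)S)S)S => ((((())())S)S)S => ((((())())())S)S => ((((())())())())S => ((((())())())())()

S => (S)S   [S ::= ( S ) S]
(S)S => ((S)S)S   [S ::= ( S ) S]
((S)S)S => (((S)S)S)S   [S ::= ( S ) S]
(((S)S)S)S => ((((S)S)S)S)S   [S ::= ( S ) S]
((((S)S)S)S)S => ((((())S)S)S)S   [S ::= ( )]
((((())S)S)S)S => ((((())())S)S)S   [S ::= ( )]
((((())())S)S)S => ((((())())())S)S   [S ::= ( )]
((((())())())S)S => ((((())())())())S   [S ::= ( )]
((((())())())())S => ((((())())())())()   [S ::= ( )]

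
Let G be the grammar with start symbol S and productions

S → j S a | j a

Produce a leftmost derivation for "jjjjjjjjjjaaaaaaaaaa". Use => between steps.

S => jSa   [S → j S a]
jSa => jjSaa   [S → j S a]
jjSaa => jjjSaaa   [S → j S a]
jjjSaaa => jjjjSaaaa   [S → j S a]
jjjjSaaaa => jjjjjSaaaaa   [S → j S a]
jjjjjSaaaaa => jjjjjjSaaaaaa   [S → j S a]
jjjjjjSaaaaaa => jjjjjjjSaaaaaaa   [S → j S a]
jjjjjjjSaaaaaaa => jjjjjjjjSaaaaaaaa   [S → j S a]
jjjjjjjjSaaaaaaaa => jjjjjjjjjSaaaaaaaaa   [S → j S a]
jjjjjjjjjSaaaaaaaaa => jjjjjjjjjjaaaaaaaaaa   [S → j a]

S => jSa => jjSaa => jjjSaaa => jjjjSaaaa => jjjjjSaaaaa => jjjjjjSaaaaaa => jjjjjjjSaaaaaaa => jjjjjjjjSaaaaaaaa => jjjjjjjjjSaaaaaaaaa => jjjjjjjjjjaaaaaaaaaa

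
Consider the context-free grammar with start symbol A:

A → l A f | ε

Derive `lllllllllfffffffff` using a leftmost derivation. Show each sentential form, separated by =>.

A => lAf   [A → l A f]
lAf => llAff   [A → l A f]
llAff => lllAfff   [A → l A f]
lllAfff => llllAffff   [A → l A f]
llllAffff => lllllAfffff   [A → l A f]
lllllAfffff => llllllAffffff   [A → l A f]
llllllAffffff => lllllllAfffffff   [A → l A f]
lllllllAfffffff => llllllllAffffffff   [A → l A f]
llllllllAffffffff => lllllllllAfffffffff   [A → l A f]
lllllllllAfffffffff => lllllllllfffffffff   [A → ε]

A => lAf => llAff => lllAfff => llllAffff => lllllAfffff => llllllAffffff => lllllllAfffffff => llllllllAffffffff => lllllllllAfffffffff => lllllllllfffffffff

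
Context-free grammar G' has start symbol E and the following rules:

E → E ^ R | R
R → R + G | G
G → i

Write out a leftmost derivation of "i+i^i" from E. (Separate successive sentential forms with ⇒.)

E ⇒ E^R ⇒ R^R ⇒ R+G^R ⇒ G+G^R ⇒ i+G^R ⇒ i+i^R ⇒ i+i^G ⇒ i+i^i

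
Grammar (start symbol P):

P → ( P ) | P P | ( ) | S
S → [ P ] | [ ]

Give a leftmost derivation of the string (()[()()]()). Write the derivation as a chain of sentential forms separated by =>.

P => (P)   [P → ( P )]
(P) => (PP)   [P → P P]
(PP) => (()P)   [P → ( )]
(()P) => (()PP)   [P → P P]
(()PP) => (()SP)   [P → S]
(()SP) => (()[P]P)   [S → [ P ]]
(()[P]P) => (()[PP]P)   [P → P P]
(()[PP]P) => (()[()P]P)   [P → ( )]
(()[()P]P) => (()[()()]P)   [P → ( )]
(()[()()]P) => (()[()()]())   [P → ( )]

P => (P) => (PP) => (()P) => (()PP) => (()SP) => (()[P]P) => (()[PP]P) => (()[()P]P) => (()[()()]P) => (()[()()]())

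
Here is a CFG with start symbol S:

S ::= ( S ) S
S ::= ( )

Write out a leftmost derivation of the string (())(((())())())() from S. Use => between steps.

S => (S)S   [S ::= ( S ) S]
(S)S => (())S   [S ::= ( )]
(())S => (())(S)S   [S ::= ( S ) S]
(())(S)S => (())((S)S)S   [S ::= ( S ) S]
(())((S)S)S => (())(((S)S)S)S   [S ::= ( S ) S]
(())(((S)S)S)S => (())(((())S)S)S   [S ::= ( )]
(())(((())S)S)S => (())(((())())S)S   [S ::= ( )]
(())(((())())S)S => (())(((())())())S   [S ::= ( )]
(())(((())())())S => (())(((())())())()   [S ::= ( )]

S => (S)S => (())S => (())(S)S => (())((S)S)S => (())(((S)S)S)S => (())(((())S)S)S => (())(((())())S)S => (())(((())())())S => (())(((())())())()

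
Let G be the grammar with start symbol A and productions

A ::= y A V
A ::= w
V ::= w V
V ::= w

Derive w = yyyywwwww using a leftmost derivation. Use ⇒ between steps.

A ⇒ yAV   [A ::= y A V]
yAV ⇒ yyAVV   [A ::= y A V]
yyAVV ⇒ yyyAVVV   [A ::= y A V]
yyyAVVV ⇒ yyyyAVVVV   [A ::= y A V]
yyyyAVVVV ⇒ yyyywVVVV   [A ::= w]
yyyywVVVV ⇒ yyyywwVVV   [V ::= w]
yyyywwVVV ⇒ yyyywwwVV   [V ::= w]
yyyywwwVV ⇒ yyyywwwwV   [V ::= w]
yyyywwwwV ⇒ yyyywwwww   [V ::= w]

A ⇒ yAV ⇒ yyAVV ⇒ yyyAVVV ⇒ yyyyAVVVV ⇒ yyyywVVVV ⇒ yyyywwVVV ⇒ yyyywwwVV ⇒ yyyywwwwV ⇒ yyyywwwww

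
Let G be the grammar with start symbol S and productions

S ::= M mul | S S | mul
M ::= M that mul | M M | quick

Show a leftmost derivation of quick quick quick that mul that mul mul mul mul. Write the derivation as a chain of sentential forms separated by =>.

S => S S => S S S => M mul S S => M that mul mul S S => M M that mul mul S S => quick M that mul mul S S => quick M that mul that mul mul S S => quick M M that mul that mul mul S S => quick quick M that mul that mul mul S S => quick quick quick that mul that mul mul S S => quick quick quick that mul that mul mul mul S => quick quick quick that mul that mul mul mul mul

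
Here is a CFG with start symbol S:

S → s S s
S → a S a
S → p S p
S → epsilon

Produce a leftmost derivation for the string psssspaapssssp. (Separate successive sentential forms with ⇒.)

S ⇒ pSp   [S → p S p]
pSp ⇒ psSsp   [S → s S s]
psSsp ⇒ pssSssp   [S → s S s]
pssSssp ⇒ psssSsssp   [S → s S s]
psssSsssp ⇒ pssssSssssp   [S → s S s]
pssssSssssp ⇒ psssspSpssssp   [S → p S p]
psssspSpssssp ⇒ psssspaSapssssp   [S → a S a]
psssspaSapssssp ⇒ psssspaapssssp   [S → epsilon]

S ⇒ pSp ⇒ psSsp ⇒ pssSssp ⇒ psssSsssp ⇒ pssssSssssp ⇒ psssspSpssssp ⇒ psssspaSapssssp ⇒ psssspaapssssp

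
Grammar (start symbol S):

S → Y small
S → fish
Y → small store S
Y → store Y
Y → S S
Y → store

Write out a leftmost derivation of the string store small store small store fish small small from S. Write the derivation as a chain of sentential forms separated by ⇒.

S ⇒ Y small   [S → Y small]
Y small ⇒ store Y small   [Y → store Y]
store Y small ⇒ store small store S small   [Y → small store S]
store small store S small ⇒ store small store Y small small   [S → Y small]
store small store Y small small ⇒ store small store small store S small small   [Y → small store S]
store small store small store S small small ⇒ store small store small store fish small small   [S → fish]

S ⇒ Y small ⇒ store Y small ⇒ store small store S small ⇒ store small store Y small small ⇒ store small store small store S small small ⇒ store small store small store fish small small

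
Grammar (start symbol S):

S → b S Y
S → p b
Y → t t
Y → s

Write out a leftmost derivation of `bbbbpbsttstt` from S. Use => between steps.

S => bSY => bbSYY => bbbSYYY => bbbbSYYYY => bbbbpbYYYY => bbbbpbsYYY => bbbbpbsttYY => bbbbpbsttsY => bbbbpbsttstt

S => bSY   [S → b S Y]
bSY => bbSYY   [S → b S Y]
bbSYY => bbbSYYY   [S → b S Y]
bbbSYYY => bbbbSYYYY   [S → b S Y]
bbbbSYYYY => bbbbpbYYYY   [S → p b]
bbbbpbYYYY => bbbbpbsYYY   [Y → s]
bbbbpbsYYY => bbbbpbsttYY   [Y → t t]
bbbbpbsttYY => bbbbpbsttsY   [Y → s]
bbbbpbsttsY => bbbbpbsttstt   [Y → t t]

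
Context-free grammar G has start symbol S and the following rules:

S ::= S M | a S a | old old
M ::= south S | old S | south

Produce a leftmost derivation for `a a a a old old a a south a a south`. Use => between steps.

S => S M   [S ::= S M]
S M => a S a M   [S ::= a S a]
a S a M => a a S a a M   [S ::= a S a]
a a S a a M => a a S M a a M   [S ::= S M]
a a S M a a M => a a a S a M a a M   [S ::= a S a]
a a a S a M a a M => a a a a S a a M a a M   [S ::= a S a]
a a a a S a a M a a M => a a a a old old a a M a a M   [S ::= old old]
a a a a old old a a M a a M => a a a a old old a a south a a M   [M ::= south]
a a a a old old a a south a a M => a a a a old old a a south a a south   [M ::= south]

S => S M => a S a M => a a S a a M => a a S M a a M => a a a S a M a a M => a a a a S a a M a a M => a a a a old old a a M a a M => a a a a old old a a south a a M => a a a a old old a a south a a south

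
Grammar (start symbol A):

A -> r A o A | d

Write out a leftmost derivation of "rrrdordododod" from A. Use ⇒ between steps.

A ⇒ rAoA   [A -> r A o A]
rAoA ⇒ rrAoAoA   [A -> r A o A]
rrAoAoA ⇒ rrrAoAoAoA   [A -> r A o A]
rrrAoAoAoA ⇒ rrrdoAoAoA   [A -> d]
rrrdoAoAoA ⇒ rrrdorAoAoAoA   [A -> r A o A]
rrrdorAoAoAoA ⇒ rrrdordoAoAoA   [A -> d]
rrrdordoAoAoA ⇒ rrrdordodoAoA   [A -> d]
rrrdordodoAoA ⇒ rrrdordododoA   [A -> d]
rrrdordododoA ⇒ rrrdordododod   [A -> d]

A ⇒ rAoA ⇒ rrAoAoA ⇒ rrrAoAoAoA ⇒ rrrdoAoAoA ⇒ rrrdorAoAoAoA ⇒ rrrdordoAoAoA ⇒ rrrdordodoAoA ⇒ rrrdordododoA ⇒ rrrdordododod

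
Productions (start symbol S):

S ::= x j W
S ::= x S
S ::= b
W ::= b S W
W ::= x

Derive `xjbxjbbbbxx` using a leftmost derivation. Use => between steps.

S => xjW => xjbSW => xjbxjWW => xjbxjbSWW => xjbxjbbWW => xjbxjbbbSWW => xjbxjbbbbWW => xjbxjbbbbxW => xjbxjbbbbxx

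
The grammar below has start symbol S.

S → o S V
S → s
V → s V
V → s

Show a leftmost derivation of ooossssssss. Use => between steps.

S => oSV   [S → o S V]
oSV => ooSVV   [S → o S V]
ooSVV => oooSVVV   [S → o S V]
oooSVVV => ooosVVV   [S → s]
ooosVVV => ooossVV   [V → s]
ooossVV => ooosssVV   [V → s V]
ooosssVV => ooossssVV   [V → s V]
ooossssVV => ooosssssV   [V → s]
ooosssssV => ooossssssV   [V → s V]
ooossssssV => ooosssssssV   [V → s V]
ooosssssssV => ooossssssss   [V → s]

S => oSV => ooSVV => oooSVVV => ooosVVV => ooossVV => ooosssVV => ooossssVV => ooosssssV => ooossssssV => ooosssssssV => ooossssssss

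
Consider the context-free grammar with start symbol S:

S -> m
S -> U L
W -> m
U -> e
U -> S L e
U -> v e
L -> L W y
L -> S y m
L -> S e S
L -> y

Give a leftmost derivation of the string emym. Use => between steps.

S => UL => eL => eSym => emym

S => UL   [S -> U L]
UL => eL   [U -> e]
eL => eSym   [L -> S y m]
eSym => emym   [S -> m]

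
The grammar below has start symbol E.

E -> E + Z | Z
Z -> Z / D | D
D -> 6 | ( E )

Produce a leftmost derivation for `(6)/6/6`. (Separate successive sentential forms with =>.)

E => Z   [E -> Z]
Z => Z/D   [Z -> Z / D]
Z/D => Z/D/D   [Z -> Z / D]
Z/D/D => D/D/D   [Z -> D]
D/D/D => (E)/D/D   [D -> ( E )]
(E)/D/D => (Z)/D/D   [E -> Z]
(Z)/D/D => (D)/D/D   [Z -> D]
(D)/D/D => (6)/D/D   [D -> 6]
(6)/D/D => (6)/6/D   [D -> 6]
(6)/6/D => (6)/6/6   [D -> 6]

E => Z => Z/D => Z/D/D => D/D/D => (E)/D/D => (Z)/D/D => (D)/D/D => (6)/D/D => (6)/6/D => (6)/6/6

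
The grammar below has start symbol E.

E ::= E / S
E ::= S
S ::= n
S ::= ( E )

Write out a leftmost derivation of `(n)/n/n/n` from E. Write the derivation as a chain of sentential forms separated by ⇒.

E ⇒ E/S ⇒ E/S/S ⇒ E/S/S/S ⇒ S/S/S/S ⇒ (E)/S/S/S ⇒ (S)/S/S/S ⇒ (n)/S/S/S ⇒ (n)/n/S/S ⇒ (n)/n/n/S ⇒ (n)/n/n/n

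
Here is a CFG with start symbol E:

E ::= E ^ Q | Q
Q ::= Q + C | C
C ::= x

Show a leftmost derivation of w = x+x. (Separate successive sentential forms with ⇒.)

E ⇒ Q ⇒ Q+C ⇒ C+C ⇒ x+C ⇒ x+x

E ⇒ Q   [E ::= Q]
Q ⇒ Q+C   [Q ::= Q + C]
Q+C ⇒ C+C   [Q ::= C]
C+C ⇒ x+C   [C ::= x]
x+C ⇒ x+x   [C ::= x]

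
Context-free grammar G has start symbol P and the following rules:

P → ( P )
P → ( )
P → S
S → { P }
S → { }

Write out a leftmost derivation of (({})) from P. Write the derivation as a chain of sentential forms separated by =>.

P => (P) => ((P)) => ((S)) => (({}))

P => (P)   [P → ( P )]
(P) => ((P))   [P → ( P )]
((P)) => ((S))   [P → S]
((S)) => (({}))   [S → { }]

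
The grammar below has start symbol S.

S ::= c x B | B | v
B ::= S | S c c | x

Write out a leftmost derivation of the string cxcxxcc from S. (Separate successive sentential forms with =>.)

S => B => Scc => cxBcc => cxScc => cxcxBcc => cxcxxcc

S => B   [S ::= B]
B => Scc   [B ::= S c c]
Scc => cxBcc   [S ::= c x B]
cxBcc => cxScc   [B ::= S]
cxScc => cxcxBcc   [S ::= c x B]
cxcxBcc => cxcxxcc   [B ::= x]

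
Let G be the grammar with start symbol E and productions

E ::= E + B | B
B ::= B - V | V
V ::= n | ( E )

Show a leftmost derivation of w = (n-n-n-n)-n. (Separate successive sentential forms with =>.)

E => B => B-V => V-V => (E)-V => (B)-V => (B-V)-V => (B-V-V)-V => (B-V-V-V)-V => (V-V-V-V)-V => (n-V-V-V)-V => (n-n-V-V)-V => (n-n-n-V)-V => (n-n-n-n)-V => (n-n-n-n)-n

E => B   [E ::= B]
B => B-V   [B ::= B - V]
B-V => V-V   [B ::= V]
V-V => (E)-V   [V ::= ( E )]
(E)-V => (B)-V   [E ::= B]
(B)-V => (B-V)-V   [B ::= B - V]
(B-V)-V => (B-V-V)-V   [B ::= B - V]
(B-V-V)-V => (B-V-V-V)-V   [B ::= B - V]
(B-V-V-V)-V => (V-V-V-V)-V   [B ::= V]
(V-V-V-V)-V => (n-V-V-V)-V   [V ::= n]
(n-V-V-V)-V => (n-n-V-V)-V   [V ::= n]
(n-n-V-V)-V => (n-n-n-V)-V   [V ::= n]
(n-n-n-V)-V => (n-n-n-n)-V   [V ::= n]
(n-n-n-n)-V => (n-n-n-n)-n   [V ::= n]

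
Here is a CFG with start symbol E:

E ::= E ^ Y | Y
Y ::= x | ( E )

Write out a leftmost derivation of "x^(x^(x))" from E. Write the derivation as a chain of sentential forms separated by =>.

E => E^Y => Y^Y => x^Y => x^(E) => x^(E^Y) => x^(Y^Y) => x^(x^Y) => x^(x^(E)) => x^(x^(Y)) => x^(x^(x))

E => E^Y   [E ::= E ^ Y]
E^Y => Y^Y   [E ::= Y]
Y^Y => x^Y   [Y ::= x]
x^Y => x^(E)   [Y ::= ( E )]
x^(E) => x^(E^Y)   [E ::= E ^ Y]
x^(E^Y) => x^(Y^Y)   [E ::= Y]
x^(Y^Y) => x^(x^Y)   [Y ::= x]
x^(x^Y) => x^(x^(E))   [Y ::= ( E )]
x^(x^(E)) => x^(x^(Y))   [E ::= Y]
x^(x^(Y)) => x^(x^(x))   [Y ::= x]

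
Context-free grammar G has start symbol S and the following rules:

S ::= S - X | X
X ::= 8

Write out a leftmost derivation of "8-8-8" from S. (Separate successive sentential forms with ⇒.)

S ⇒ S-X   [S ::= S - X]
S-X ⇒ S-X-X   [S ::= S - X]
S-X-X ⇒ X-X-X   [S ::= X]
X-X-X ⇒ 8-X-X   [X ::= 8]
8-X-X ⇒ 8-8-X   [X ::= 8]
8-8-X ⇒ 8-8-8   [X ::= 8]

S ⇒ S-X ⇒ S-X-X ⇒ X-X-X ⇒ 8-X-X ⇒ 8-8-X ⇒ 8-8-8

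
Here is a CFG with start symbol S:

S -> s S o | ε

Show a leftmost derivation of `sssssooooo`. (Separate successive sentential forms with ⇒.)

S ⇒ sSo ⇒ ssSoo ⇒ sssSooo ⇒ ssssSoooo ⇒ sssssSooooo ⇒ sssssooooo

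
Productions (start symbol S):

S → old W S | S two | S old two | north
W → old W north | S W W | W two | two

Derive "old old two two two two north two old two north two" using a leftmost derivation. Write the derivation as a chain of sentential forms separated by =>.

S => old W S => old W two S => old old W north two S => old old W two north two S => old old W two two north two S => old old W two two two north two S => old old two two two two north two S => old old two two two two north two S two => old old two two two two north two old W S two => old old two two two two north two old two S two => old old two two two two north two old two north two

S => old W S   [S → old W S]
old W S => old W two S   [W → W two]
old W two S => old old W north two S   [W → old W north]
old old W north two S => old old W two north two S   [W → W two]
old old W two north two S => old old W two two north two S   [W → W two]
old old W two two north two S => old old W two two two north two S   [W → W two]
old old W two two two north two S => old old two two two two north two S   [W → two]
old old two two two two north two S => old old two two two two north two S two   [S → S two]
old old two two two two north two S two => old old two two two two north two old W S two   [S → old W S]
old old two two two two north two old W S two => old old two two two two north two old two S two   [W → two]
old old two two two two north two old two S two => old old two two two two north two old two north two   [S → north]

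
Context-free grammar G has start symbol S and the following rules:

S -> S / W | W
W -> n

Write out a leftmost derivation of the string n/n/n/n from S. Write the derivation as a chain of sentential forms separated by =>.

S => S/W => S/W/W => S/W/W/W => W/W/W/W => n/W/W/W => n/n/W/W => n/n/n/W => n/n/n/n

S => S/W   [S -> S / W]
S/W => S/W/W   [S -> S / W]
S/W/W => S/W/W/W   [S -> S / W]
S/W/W/W => W/W/W/W   [S -> W]
W/W/W/W => n/W/W/W   [W -> n]
n/W/W/W => n/n/W/W   [W -> n]
n/n/W/W => n/n/n/W   [W -> n]
n/n/n/W => n/n/n/n   [W -> n]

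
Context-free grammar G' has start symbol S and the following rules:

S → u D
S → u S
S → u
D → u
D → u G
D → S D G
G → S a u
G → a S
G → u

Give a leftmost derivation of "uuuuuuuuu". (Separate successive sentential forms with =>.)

S => uD   [S → u D]
uD => uSDG   [D → S D G]
uSDG => uuSDG   [S → u S]
uuSDG => uuuSDG   [S → u S]
uuuSDG => uuuuSDG   [S → u S]
uuuuSDG => uuuuuSDG   [S → u S]
uuuuuSDG => uuuuuuDDG   [S → u D]
uuuuuuDDG => uuuuuuuDG   [D → u]
uuuuuuuDG => uuuuuuuuG   [D → u]
uuuuuuuuG => uuuuuuuuu   [G → u]

S => uD => uSDG => uuSDG => uuuSDG => uuuuSDG => uuuuuSDG => uuuuuuDDG => uuuuuuuDG => uuuuuuuuG => uuuuuuuuu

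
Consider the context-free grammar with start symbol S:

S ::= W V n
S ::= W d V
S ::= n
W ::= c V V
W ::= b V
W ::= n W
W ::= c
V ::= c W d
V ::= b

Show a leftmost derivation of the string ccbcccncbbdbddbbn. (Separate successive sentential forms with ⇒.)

S ⇒ WVn   [S ::= W V n]
WVn ⇒ cVVVn   [W ::= c V V]
cVVVn ⇒ ccWdVVn   [V ::= c W d]
ccWdVVn ⇒ ccbVdVVn   [W ::= b V]
ccbVdVVn ⇒ ccbcWddVVn   [V ::= c W d]
ccbcWddVVn ⇒ ccbccVVddVVn   [W ::= c V V]
ccbccVVddVVn ⇒ ccbcccWdVddVVn   [V ::= c W d]
ccbcccWdVddVVn ⇒ ccbcccnWdVddVVn   [W ::= n W]
ccbcccnWdVddVVn ⇒ ccbcccncVVdVddVVn   [W ::= c V V]
ccbcccncVVdVddVVn ⇒ ccbcccncbVdVddVVn   [V ::= b]
ccbcccncbVdVddVVn ⇒ ccbcccncbbdVddVVn   [V ::= b]
ccbcccncbbdVddVVn ⇒ ccbcccncbbdbddVVn   [V ::= b]
ccbcccncbbdbddVVn ⇒ ccbcccncbbdbddbVn   [V ::= b]
ccbcccncbbdbddbVn ⇒ ccbcccncbbdbddbbn   [V ::= b]

S ⇒ WVn ⇒ cVVVn ⇒ ccWdVVn ⇒ ccbVdVVn ⇒ ccbcWddVVn ⇒ ccbccVVddVVn ⇒ ccbcccWdVddVVn ⇒ ccbcccnWdVddVVn ⇒ ccbcccncVVdVddVVn ⇒ ccbcccncbVdVddVVn ⇒ ccbcccncbbdVddVVn ⇒ ccbcccncbbdbddVVn ⇒ ccbcccncbbdbddbVn ⇒ ccbcccncbbdbddbbn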